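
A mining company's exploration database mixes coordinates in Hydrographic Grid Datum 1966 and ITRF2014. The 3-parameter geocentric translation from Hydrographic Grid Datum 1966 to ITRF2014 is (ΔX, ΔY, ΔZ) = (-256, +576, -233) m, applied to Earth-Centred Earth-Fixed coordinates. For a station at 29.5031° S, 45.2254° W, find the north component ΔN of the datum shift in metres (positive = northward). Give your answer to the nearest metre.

At φ = -29.5031°, λ = -45.2254°: sin φ = -0.492471, cos φ = 0.870329, sin λ = -0.709883, cos λ = 0.704320.
ΔN = −sin φ cos λ·ΔX − sin φ sin λ·ΔY + cos φ·ΔZ = −(-0.492471)(0.704320)(-256) − (-0.492471)(-0.709883)(576) + (0.870329)(-233) = -492.95 m.

ΔN = -493 m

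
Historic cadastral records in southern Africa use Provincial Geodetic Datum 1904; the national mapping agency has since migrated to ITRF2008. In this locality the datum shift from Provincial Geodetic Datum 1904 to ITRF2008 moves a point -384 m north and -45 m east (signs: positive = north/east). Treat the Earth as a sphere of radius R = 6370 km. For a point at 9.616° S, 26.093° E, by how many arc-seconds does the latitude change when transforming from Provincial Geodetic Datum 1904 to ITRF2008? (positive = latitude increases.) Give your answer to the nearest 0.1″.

Δφ = -12.4″

On a sphere of radius R, 1 rad of latitude = R, so Δφ = ΔN / R = -384.0 / 6370000 = -6.0283e-05 rad = -12.434″.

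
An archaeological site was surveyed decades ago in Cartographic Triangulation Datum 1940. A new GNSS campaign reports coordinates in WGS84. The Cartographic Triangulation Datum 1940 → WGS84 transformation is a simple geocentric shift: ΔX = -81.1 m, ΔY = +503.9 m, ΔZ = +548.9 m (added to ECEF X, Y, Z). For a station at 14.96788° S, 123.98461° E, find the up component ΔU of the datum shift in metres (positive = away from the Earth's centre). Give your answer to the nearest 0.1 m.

ΔU = 305.7 m

At φ = -14.96788°, λ = 123.98461°: sin φ = -0.258278, cos φ = 0.966071, sin λ = 0.829188, cos λ = -0.558970.
ΔU = cos φ cos λ·ΔX + cos φ sin λ·ΔY + sin φ·ΔZ = (0.966071)(-0.558970)(-81.1) + (0.966071)(0.829188)(503.9) + (-0.258278)(548.9) = 305.68 m.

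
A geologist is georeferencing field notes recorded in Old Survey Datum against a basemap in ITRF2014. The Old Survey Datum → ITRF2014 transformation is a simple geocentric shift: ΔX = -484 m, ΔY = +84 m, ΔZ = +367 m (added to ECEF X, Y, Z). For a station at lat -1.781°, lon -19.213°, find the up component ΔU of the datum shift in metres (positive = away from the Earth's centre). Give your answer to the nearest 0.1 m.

ΔU = -495.9 m

The local up (radial) axis is (cos φ cos λ, cos φ sin λ, sin φ), giving ΔU = -456.821 − 27.629 − 11.406 = -495.86 m.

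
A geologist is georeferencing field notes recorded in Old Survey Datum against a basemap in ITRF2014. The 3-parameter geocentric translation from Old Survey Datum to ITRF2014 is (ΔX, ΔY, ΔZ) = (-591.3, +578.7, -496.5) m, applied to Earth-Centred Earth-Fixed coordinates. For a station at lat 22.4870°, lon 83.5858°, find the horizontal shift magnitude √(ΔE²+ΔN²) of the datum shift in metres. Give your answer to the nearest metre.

923 m

At φ = 22.4870°, λ = 83.5858°: sin φ = 0.382474, cos φ = 0.923966, sin λ = 0.993740, cos λ = 0.111715.
ΔE = −sin λ·ΔX + cos λ·ΔY = −(0.993740)·(-591.3) + (0.111715)·(578.7) = 652.25 m.
ΔN = −sin φ cos λ·ΔX − sin φ sin λ·ΔY + cos φ·ΔZ = −(0.382474)(0.111715)(-591.3) − (0.382474)(0.993740)(578.7) + (0.923966)(-496.5) = -653.44 m.
Horizontal magnitude = √(ΔE² + ΔN²) = √(652.25² + (-653.44)²) = 923.26 m.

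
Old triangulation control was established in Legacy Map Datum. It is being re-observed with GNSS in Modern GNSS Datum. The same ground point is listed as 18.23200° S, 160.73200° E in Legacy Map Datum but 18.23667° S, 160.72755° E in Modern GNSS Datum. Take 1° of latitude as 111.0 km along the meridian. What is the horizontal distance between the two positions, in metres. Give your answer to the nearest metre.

Δφ = -18.23667° − -18.23200° = -0.00467°; Δλ = 160.72755° − 160.73200° = -0.00445°.
ΔN = Δφ × 111000 = -518.4 m; ΔE = Δλ × 111000 × cos(-18.23200°) = -0.00445 × 111000 × 0.949797 = -469.2 m.
Distance = √(ΔE² + ΔN²) = √((-469.2)² + (-518.4)²) = 699.2 m.

699 m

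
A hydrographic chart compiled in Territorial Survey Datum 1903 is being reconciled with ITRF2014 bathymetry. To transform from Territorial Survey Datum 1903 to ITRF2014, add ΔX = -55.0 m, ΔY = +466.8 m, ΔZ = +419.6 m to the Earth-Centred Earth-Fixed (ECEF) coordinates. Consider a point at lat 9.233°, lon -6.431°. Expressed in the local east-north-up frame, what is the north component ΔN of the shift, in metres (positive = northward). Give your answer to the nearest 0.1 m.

At φ = 9.233°, λ = -6.431°: sin φ = 0.160450, cos φ = 0.987044, sin λ = -0.112007, cos λ = 0.993707.
ΔN = −sin φ cos λ·ΔX − sin φ sin λ·ΔY + cos φ·ΔZ = −(0.160450)(0.993707)(-55.0) − (0.160450)(-0.112007)(466.8) + (0.987044)(419.6) = 431.32 m.

ΔN = 431.3 m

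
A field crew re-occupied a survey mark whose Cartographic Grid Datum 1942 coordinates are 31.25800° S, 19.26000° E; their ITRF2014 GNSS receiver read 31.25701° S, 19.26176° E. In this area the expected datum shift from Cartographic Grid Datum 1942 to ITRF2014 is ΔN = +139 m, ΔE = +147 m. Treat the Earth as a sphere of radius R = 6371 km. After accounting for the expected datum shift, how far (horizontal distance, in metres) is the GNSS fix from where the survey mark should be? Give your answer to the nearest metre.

Observed coordinate differences: Δφ = +0.00099°, Δλ = +0.00176°.
Converting to metres (1° lat = 111195 m, cos φ = 0.854839): observed ΔN = 110.1 m, observed ΔE = 167.3 m.
Subtracting the expected shift leaves a residual of 110.1 − (139) = -28.9 m north and 167.3 − (147) = 20.3 m east.
Residual distance = √((-28.9)² + 20.3²) = 35.3 m.

35 m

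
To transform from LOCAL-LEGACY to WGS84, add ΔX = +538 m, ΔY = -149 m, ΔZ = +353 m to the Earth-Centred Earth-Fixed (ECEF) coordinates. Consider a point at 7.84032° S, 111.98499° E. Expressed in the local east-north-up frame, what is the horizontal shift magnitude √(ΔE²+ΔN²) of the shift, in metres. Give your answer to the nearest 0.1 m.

537.0 m

At φ = -7.84032°, λ = 111.98499°: sin φ = -0.136413, cos φ = 0.990652, sin λ = 0.927282, cos λ = -0.374364.
ΔE = −sin λ·ΔX + cos λ·ΔY = −(0.927282)·(538) + (-0.374364)·(-149) = -443.10 m.
ΔN = −sin φ cos λ·ΔX − sin φ sin λ·ΔY + cos φ·ΔZ = −(-0.136413)(-0.374364)(538) − (-0.136413)(0.927282)(-149) + (0.990652)(353) = 303.38 m.
Horizontal magnitude = √(ΔE² + ΔN²) = √((-443.10)² + 303.38²) = 537.00 m.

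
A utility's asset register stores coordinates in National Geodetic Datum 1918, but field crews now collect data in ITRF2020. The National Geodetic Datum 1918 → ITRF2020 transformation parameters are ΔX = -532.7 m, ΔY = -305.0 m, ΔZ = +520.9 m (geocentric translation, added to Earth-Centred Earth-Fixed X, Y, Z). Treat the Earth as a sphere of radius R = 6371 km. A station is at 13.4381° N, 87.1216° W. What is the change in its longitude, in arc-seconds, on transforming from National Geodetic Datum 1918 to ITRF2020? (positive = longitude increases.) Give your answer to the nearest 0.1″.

Δλ = -18.2″

sin φ = 0.232395, cos φ = 0.972622, sin λ = -0.998738, cos λ = 0.050216.
East component: ΔE = −sin λ·ΔX + cos λ·ΔY = −(-0.998738)(-532.7) + (0.050216)(-305.0) = -547.34 m.
1° of latitude spans πR/180 = 111195 m; at latitude φ, 1° of longitude spans that × cos φ = 108150.6 m, so Δλ = -547.34 / 108150.6 × 3600 = -18.219″.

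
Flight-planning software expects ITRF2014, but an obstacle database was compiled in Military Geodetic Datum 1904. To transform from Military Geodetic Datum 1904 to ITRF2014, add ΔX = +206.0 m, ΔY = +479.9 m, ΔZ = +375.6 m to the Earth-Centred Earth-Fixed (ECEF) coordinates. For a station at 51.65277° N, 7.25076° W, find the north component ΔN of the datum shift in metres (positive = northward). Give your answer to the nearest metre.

At φ = 51.65277°, λ = -7.25076°: sin φ = 0.784265, cos φ = 0.620426, sin λ = -0.126212, cos λ = 0.992003.
ΔN = −sin φ cos λ·ΔX − sin φ sin λ·ΔY + cos φ·ΔZ = −(0.784265)(0.992003)(206.0) − (0.784265)(-0.126212)(479.9) + (0.620426)(375.6) = 120.27 m.

ΔN = 120 m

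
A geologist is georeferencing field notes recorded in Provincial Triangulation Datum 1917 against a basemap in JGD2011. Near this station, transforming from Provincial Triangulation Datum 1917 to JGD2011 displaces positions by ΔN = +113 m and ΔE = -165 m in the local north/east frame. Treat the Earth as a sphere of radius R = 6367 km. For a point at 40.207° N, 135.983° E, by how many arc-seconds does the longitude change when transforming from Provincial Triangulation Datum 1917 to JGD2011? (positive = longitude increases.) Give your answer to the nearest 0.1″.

Δλ = -7.0″

At latitude 40.207°, cos φ = 0.763717.
One radian of longitude at latitude φ spans R cos φ, so Δλ = ΔE / (R cos φ) = -165.0 / (6367000 × 0.763717) = -3.3933e-05 rad = -6.999″.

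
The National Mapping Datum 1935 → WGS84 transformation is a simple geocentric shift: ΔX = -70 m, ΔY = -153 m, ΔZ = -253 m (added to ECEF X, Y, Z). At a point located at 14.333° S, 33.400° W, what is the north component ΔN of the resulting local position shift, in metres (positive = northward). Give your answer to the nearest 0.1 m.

ΔN = -238.7 m

At φ = -14.333°, λ = -33.400°: sin φ = -0.247557, cos φ = 0.968873, sin λ = -0.550481, cos λ = 0.834848.
ΔN = −sin φ cos λ·ΔX − sin φ sin λ·ΔY + cos φ·ΔZ = −(-0.247557)(0.834848)(-70) − (-0.247557)(-0.550481)(-153) + (0.968873)(-253) = -238.74 m.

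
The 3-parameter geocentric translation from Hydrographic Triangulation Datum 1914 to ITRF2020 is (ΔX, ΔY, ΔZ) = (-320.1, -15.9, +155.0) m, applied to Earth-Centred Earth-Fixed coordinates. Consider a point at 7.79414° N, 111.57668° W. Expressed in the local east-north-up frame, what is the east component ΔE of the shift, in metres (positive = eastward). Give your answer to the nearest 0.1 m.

At φ = 7.79414°, λ = -111.57668°: sin φ = 0.135614, cos φ = 0.990762, sin λ = -0.929926, cos λ = -0.367746.
ΔE = −sin λ·ΔX + cos λ·ΔY = −(-0.929926)·(-320.1) + (-0.367746)·(-15.9) = -291.82 m.

ΔE = -291.8 m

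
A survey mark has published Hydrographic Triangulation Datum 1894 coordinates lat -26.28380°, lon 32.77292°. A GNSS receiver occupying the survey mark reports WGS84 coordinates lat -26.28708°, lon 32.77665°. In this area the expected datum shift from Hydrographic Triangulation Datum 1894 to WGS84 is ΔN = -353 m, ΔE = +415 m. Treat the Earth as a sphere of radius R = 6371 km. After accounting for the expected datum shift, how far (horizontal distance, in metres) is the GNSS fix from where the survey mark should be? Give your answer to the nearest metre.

45 m

Observed coordinate differences: Δφ = -0.00328°, Δλ = +0.00373°.
Converting to metres (1° lat = 111195 m, cos φ = 0.896612): observed ΔN = -364.7 m, observed ΔE = 371.9 m.
Subtracting the expected shift leaves a residual of -364.7 − (-353) = -11.7 m north and 371.9 − (415) = -43.1 m east.
Residual distance = √((-11.7)² + (-43.1)²) = 44.7 m.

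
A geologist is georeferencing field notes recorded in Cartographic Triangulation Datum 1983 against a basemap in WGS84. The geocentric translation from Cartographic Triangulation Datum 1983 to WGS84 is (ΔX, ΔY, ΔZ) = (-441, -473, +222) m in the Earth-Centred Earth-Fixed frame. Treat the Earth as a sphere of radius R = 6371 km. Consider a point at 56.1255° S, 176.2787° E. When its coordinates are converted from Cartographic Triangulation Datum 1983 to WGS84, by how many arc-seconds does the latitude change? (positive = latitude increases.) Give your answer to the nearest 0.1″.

Δφ = 15.0″

sin φ = -0.830260, cos φ = 0.557376, sin λ = 0.064903, cos λ = -0.997892.
North component: ΔN = −sin φ cos λ·ΔX − sin φ sin λ·ΔY + cos φ·ΔZ = −(-0.830260)(-0.997892)(-441) − (-0.830260)(0.064903)(-473) + (0.557376)(222) = 463.62 m.
1° of latitude spans πR/180 = 111195 m, so Δφ = 463.62 / 111195 × 3600 = 15.010″.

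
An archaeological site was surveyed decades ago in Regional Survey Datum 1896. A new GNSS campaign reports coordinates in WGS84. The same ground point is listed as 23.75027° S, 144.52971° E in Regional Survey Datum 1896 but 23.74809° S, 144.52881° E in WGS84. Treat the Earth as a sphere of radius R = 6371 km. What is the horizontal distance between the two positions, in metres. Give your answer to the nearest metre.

Δφ = -23.74809° − -23.75027° = +0.00218°; Δλ = 144.52881° − 144.52971° = -0.00090°.
1° along a meridian = πR/180 = 111195 m.
ΔN = Δφ × 111195 = 242.4 m; ΔE = Δλ × 111195 × cos(-23.75027°) = -0.00090 × 111195 × 0.915310 = -91.6 m.
Distance = √(ΔE² + ΔN²) = √((-91.6)² + 242.4²) = 259.1 m.

259 m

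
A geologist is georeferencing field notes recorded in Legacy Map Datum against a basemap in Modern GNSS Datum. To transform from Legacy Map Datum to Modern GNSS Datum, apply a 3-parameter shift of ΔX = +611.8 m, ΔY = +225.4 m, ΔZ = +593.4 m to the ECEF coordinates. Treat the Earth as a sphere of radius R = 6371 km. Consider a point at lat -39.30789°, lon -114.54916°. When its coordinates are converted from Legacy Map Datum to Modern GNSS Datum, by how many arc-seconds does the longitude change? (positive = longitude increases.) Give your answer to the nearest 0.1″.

sin φ = -0.633487, cos φ = 0.773753, sin λ = -0.909605, cos λ = -0.415474.
East component: ΔE = −sin λ·ΔX + cos λ·ΔY = −(-0.909605)(611.8) + (-0.415474)(225.4) = 462.85 m.
1° of latitude spans πR/180 = 111195 m; at latitude φ, 1° of longitude spans that × cos φ = 86037.4 m, so Δλ = 462.85 / 86037.4 × 3600 = 19.367″.

Δλ = 19.4″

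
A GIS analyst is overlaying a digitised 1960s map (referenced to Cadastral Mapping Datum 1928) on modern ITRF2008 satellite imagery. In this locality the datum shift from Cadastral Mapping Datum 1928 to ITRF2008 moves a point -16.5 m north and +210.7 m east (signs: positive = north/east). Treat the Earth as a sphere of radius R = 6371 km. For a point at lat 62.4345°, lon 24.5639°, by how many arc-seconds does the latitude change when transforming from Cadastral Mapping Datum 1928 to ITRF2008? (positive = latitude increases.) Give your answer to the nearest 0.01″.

On a sphere of radius R, 1 rad of latitude = R, so Δφ = ΔN / R = -16.5 / 6371000 = -2.5899e-06 rad = -0.534″.

Δφ = -0.53″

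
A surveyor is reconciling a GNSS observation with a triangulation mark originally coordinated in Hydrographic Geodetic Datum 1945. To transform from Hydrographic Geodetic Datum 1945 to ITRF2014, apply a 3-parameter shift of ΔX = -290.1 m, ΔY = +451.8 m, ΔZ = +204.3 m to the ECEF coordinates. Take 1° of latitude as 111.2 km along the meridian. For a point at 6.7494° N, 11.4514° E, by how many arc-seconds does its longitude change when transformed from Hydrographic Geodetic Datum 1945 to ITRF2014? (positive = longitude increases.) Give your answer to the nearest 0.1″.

sin φ = 0.117527, cos φ = 0.993070, sin λ = 0.198537, cos λ = 0.980093.
East component: ΔE = −sin λ·ΔX + cos λ·ΔY = −(0.198537)(-290.1) + (0.980093)(451.8) = 500.40 m.
1° of latitude spans 111200 m; at latitude φ, 1° of longitude spans that × cos φ = 110429.3 m, so Δλ = 500.40 / 110429.3 × 3600 = 16.313″.

Δλ = 16.3″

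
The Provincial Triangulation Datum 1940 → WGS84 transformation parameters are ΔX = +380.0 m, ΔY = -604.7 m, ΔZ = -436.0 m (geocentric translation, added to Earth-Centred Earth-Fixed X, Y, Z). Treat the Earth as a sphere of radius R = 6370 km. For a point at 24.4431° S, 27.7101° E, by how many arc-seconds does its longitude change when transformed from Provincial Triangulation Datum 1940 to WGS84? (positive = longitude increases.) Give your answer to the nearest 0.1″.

Δλ = -25.3″

sin φ = -0.413789, cos φ = 0.910373, sin λ = 0.464998, cos λ = 0.885312.
East component: ΔE = −sin λ·ΔX + cos λ·ΔY = −(0.464998)(380.0) + (0.885312)(-604.7) = -712.05 m.
1° of latitude spans πR/180 = 111177 m; at latitude φ, 1° of longitude spans that × cos φ = 101212.9 m, so Δλ = -712.05 / 101212.9 × 3600 = -25.327″.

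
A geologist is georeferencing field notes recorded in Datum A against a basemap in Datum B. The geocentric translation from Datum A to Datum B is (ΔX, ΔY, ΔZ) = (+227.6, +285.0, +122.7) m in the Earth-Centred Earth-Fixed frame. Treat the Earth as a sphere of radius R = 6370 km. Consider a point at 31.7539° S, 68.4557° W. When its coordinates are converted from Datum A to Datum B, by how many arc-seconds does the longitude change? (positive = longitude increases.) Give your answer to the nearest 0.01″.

sin φ = -0.526272, cos φ = 0.850316, sin λ = -0.930134, cos λ = 0.367220.
East component: ΔE = −sin λ·ΔX + cos λ·ΔY = −(-0.930134)(227.6) + (0.367220)(285.0) = 316.36 m.
1° of latitude spans πR/180 = 111177 m; at latitude φ, 1° of longitude spans that × cos φ = 94536.0 m, so Δλ = 316.36 / 94536.0 × 3600 = 12.047″.

Δλ = 12.05″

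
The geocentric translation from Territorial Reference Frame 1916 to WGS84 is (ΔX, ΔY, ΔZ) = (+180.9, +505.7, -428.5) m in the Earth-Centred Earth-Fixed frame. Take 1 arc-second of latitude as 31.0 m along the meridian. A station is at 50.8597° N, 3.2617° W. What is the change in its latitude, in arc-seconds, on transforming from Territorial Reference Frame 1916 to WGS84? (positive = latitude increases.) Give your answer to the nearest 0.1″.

Δφ = -12.5″

sin φ = 0.775603, cos φ = 0.631221, sin λ = -0.056897, cos λ = 0.998380.
North component: ΔN = −sin φ cos λ·ΔX − sin φ sin λ·ΔY + cos φ·ΔZ = −(0.775603)(0.998380)(180.9) − (0.775603)(-0.056897)(505.7) + (0.631221)(-428.5) = -388.24 m.
1° of latitude spans 3600 × 31.00 = 111600 m, so Δφ = -388.24 / 111600 × 3600 = -12.524″.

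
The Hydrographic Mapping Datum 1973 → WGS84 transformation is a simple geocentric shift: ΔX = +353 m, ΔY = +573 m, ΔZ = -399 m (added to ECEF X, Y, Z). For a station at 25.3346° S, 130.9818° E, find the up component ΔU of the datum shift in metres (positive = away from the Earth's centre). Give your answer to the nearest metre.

ΔU = 352 m

The local up (radial) axis is (cos φ cos λ, cos φ sin λ, sin φ), giving ΔU = -209.239 + 390.965 + 170.734 = 352.46 m.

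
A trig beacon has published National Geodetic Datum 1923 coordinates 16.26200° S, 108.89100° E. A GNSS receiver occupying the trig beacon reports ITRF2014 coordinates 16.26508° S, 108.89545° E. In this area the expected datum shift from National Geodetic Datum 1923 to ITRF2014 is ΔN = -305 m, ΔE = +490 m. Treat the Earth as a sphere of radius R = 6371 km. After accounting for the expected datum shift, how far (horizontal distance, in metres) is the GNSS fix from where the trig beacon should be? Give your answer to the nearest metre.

Observed coordinate differences: Δφ = -0.00308°, Δλ = +0.00445°.
Converting to metres (1° lat = 111195 m, cos φ = 0.959991): observed ΔN = -342.5 m, observed ΔE = 475.0 m.
Subtracting the expected shift leaves a residual of -342.5 − (-305) = -37.5 m north and 475.0 − (490) = -15.0 m east.
Residual distance = √((-37.5)² + (-15.0)²) = 40.4 m.

40 m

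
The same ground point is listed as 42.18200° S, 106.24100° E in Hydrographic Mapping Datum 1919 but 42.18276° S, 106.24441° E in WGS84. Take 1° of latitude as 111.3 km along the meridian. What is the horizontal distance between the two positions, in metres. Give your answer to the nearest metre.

294 m

Δφ = -42.18276° − -42.18200° = -0.00076°; Δλ = 106.24441° − 106.24100° = +0.00341°.
ΔN = Δφ × 111300 = -84.6 m; ΔE = Δλ × 111300 × cos(-42.18200°) = +0.00341 × 111300 × 0.741016 = 281.2 m.
Distance = √(ΔE² + ΔN²) = √(281.2² + (-84.6)²) = 293.7 m.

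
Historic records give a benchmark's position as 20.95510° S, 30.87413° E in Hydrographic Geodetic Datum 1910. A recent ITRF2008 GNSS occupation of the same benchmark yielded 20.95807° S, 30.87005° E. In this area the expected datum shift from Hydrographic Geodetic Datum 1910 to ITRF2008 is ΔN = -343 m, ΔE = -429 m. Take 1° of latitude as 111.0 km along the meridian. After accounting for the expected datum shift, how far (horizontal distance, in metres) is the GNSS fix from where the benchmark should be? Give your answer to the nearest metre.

Observed coordinate differences: Δφ = -0.00297°, Δλ = -0.00408°.
Converting to metres (1° lat = 111000 m, cos φ = 0.933861): observed ΔN = -329.7 m, observed ΔE = -422.9 m.
Subtracting the expected shift leaves a residual of -329.7 − (-343) = 13.3 m north and -422.9 − (-429) = 6.1 m east.
Residual distance = √(13.3² + 6.1²) = 14.6 m.

15 m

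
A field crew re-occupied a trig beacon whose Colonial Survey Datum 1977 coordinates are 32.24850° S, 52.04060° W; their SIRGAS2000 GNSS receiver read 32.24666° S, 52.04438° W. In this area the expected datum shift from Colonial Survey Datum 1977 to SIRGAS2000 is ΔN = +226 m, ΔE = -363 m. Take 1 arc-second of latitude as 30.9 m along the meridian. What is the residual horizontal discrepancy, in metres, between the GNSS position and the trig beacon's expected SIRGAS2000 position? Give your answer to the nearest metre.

Observed coordinate differences: Δφ = +0.00184°, Δλ = -0.00378°.
Converting to metres (1° lat = 111240 m, cos φ = 0.845742): observed ΔN = 204.7 m, observed ΔE = -355.6 m.
Subtracting the expected shift leaves a residual of 204.7 − (226) = -21.3 m north and -355.6 − (-363) = 7.4 m east.
Residual distance = √((-21.3)² + 7.4²) = 22.6 m.

23 m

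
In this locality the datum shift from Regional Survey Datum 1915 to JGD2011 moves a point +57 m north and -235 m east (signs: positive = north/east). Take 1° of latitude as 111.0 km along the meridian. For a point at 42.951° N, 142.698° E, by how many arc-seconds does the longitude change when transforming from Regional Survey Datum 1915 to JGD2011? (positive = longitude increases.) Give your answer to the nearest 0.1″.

Δλ = -10.4″

At latitude 42.951°, cos φ = 0.731937.
1° of longitude at this latitude = 111.0 × cos φ = 81.24 km, so Δλ = -235.0 / 81245.0 = -0.0028925° = -10.413″.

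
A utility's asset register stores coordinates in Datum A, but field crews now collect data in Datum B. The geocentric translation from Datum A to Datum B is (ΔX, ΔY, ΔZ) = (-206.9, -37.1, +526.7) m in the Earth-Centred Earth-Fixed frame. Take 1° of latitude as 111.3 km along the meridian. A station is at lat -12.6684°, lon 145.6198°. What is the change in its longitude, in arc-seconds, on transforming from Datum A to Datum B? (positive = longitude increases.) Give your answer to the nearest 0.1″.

sin φ = -0.219308, cos φ = 0.975656, sin λ = 0.564682, cos λ = -0.825309.
East component: ΔE = −sin λ·ΔX + cos λ·ΔY = −(0.564682)(-206.9) + (-0.825309)(-37.1) = 147.45 m.
1° of latitude spans 111300 m; at latitude φ, 1° of longitude spans that × cos φ = 108590.5 m, so Δλ = 147.45 / 108590.5 × 3600 = 4.888″.

Δλ = 4.9″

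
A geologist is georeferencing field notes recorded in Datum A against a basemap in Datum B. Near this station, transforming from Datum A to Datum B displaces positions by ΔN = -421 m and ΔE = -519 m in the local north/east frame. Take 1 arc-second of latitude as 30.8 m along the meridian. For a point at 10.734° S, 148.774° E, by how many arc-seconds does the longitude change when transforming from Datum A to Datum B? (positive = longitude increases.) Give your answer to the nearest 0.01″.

At latitude -10.734°, cos φ = 0.982502.
1″ of longitude at this latitude = 30.80 × cos φ = 30.2611 m, so Δλ = -519.0 / 30.2611 = -17.151″.

Δλ = -17.15″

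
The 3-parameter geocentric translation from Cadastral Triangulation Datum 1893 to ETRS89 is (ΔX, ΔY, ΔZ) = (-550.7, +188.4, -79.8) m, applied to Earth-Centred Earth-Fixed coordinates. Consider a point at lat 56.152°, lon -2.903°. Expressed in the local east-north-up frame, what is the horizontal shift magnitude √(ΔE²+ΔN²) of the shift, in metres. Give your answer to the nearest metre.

450 m

The local east axis at (φ, λ) is (−sin λ, cos λ, 0), so ΔE = −sin(-2.903°)·(-550.7) + cos(-2.903°)·188.4 = 160.27 m.
The local north axis is (−sin φ cos λ, −sin φ sin λ, cos φ), giving ΔN = 456.779 + 7.924 − 44.448 = 420.26 m.
Horizontal magnitude = √(ΔE² + ΔN²) = √(160.27² + 420.26²) = 449.78 m.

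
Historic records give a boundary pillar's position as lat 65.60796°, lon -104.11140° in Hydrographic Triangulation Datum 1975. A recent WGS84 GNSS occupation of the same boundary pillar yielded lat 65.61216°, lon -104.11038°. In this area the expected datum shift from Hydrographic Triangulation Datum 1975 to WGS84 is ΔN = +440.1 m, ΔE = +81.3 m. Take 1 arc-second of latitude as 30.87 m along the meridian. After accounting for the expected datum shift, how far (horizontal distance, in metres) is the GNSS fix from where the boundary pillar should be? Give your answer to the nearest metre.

44 m

Observed coordinate differences: Δφ = +0.00420°, Δλ = +0.00102°.
Converting to metres (1° lat = 111132 m, cos φ = 0.412978): observed ΔN = 466.8 m, observed ΔE = 46.8 m.
Subtracting the expected shift leaves a residual of 466.8 − (440.1) = 26.7 m north and 46.8 − (81.3) = -34.5 m east.
Residual distance = √(26.7² + (-34.5)²) = 43.6 m.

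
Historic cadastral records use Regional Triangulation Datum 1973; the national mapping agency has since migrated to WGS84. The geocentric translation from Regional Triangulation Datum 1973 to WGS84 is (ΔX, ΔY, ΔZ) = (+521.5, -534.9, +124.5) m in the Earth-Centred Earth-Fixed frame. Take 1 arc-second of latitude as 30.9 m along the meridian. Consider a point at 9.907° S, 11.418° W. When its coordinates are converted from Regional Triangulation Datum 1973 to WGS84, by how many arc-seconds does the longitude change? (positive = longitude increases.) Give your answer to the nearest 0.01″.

Δλ = -13.83″

sin φ = -0.172049, cos φ = 0.985088, sin λ = -0.197965, cos λ = 0.980209.
East component: ΔE = −sin λ·ΔX + cos λ·ΔY = −(-0.197965)(521.5) + (0.980209)(-534.9) = -421.07 m.
1° of latitude spans 3600 × 30.90 = 111240 m; at latitude φ, 1° of longitude spans that × cos φ = 109581.2 m, so Δλ = -421.07 / 109581.2 × 3600 = -13.833″.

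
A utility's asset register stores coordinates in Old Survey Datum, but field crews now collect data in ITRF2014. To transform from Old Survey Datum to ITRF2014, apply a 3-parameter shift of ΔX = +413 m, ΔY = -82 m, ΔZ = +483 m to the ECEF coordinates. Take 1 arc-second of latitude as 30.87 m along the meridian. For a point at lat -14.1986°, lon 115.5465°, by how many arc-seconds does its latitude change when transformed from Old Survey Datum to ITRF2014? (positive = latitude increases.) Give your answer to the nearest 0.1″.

sin φ = -0.245284, cos φ = 0.969451, sin λ = 0.902236, cos λ = -0.431243.
North component: ΔN = −sin φ cos λ·ΔX − sin φ sin λ·ΔY + cos φ·ΔZ = −(-0.245284)(-0.431243)(413) − (-0.245284)(0.902236)(-82) + (0.969451)(483) = 406.41 m.
1° of latitude spans 3600 × 30.87 = 111132 m, so Δφ = 406.41 / 111132 × 3600 = 13.165″.

Δφ = 13.2″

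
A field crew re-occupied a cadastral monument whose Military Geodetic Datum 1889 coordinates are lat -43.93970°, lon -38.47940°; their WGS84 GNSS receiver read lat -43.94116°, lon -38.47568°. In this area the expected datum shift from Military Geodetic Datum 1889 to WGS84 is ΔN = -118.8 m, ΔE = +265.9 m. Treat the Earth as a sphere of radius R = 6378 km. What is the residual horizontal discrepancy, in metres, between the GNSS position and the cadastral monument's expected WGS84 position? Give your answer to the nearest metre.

Observed coordinate differences: Δφ = -0.00146°, Δλ = +0.00372°.
Converting to metres (1° lat = 111317 m, cos φ = 0.720070): observed ΔN = -162.5 m, observed ΔE = 298.2 m.
Subtracting the expected shift leaves a residual of -162.5 − (-118.8) = -43.7 m north and 298.2 − (265.9) = 32.3 m east.
Residual distance = √((-43.7)² + 32.3²) = 54.3 m.

54 m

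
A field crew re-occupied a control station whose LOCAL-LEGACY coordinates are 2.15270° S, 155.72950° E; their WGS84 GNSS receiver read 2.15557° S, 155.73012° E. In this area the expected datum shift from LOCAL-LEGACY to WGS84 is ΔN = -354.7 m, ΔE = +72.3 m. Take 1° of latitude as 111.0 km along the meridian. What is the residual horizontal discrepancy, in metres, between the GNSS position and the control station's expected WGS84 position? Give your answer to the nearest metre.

36 m

Observed coordinate differences: Δφ = -0.00287°, Δλ = +0.00062°.
Converting to metres (1° lat = 111000 m, cos φ = 0.999294): observed ΔN = -318.6 m, observed ΔE = 68.8 m.
Subtracting the expected shift leaves a residual of -318.6 − (-354.7) = 36.1 m north and 68.8 − (72.3) = -3.5 m east.
Residual distance = √(36.1² + (-3.5)²) = 36.3 m.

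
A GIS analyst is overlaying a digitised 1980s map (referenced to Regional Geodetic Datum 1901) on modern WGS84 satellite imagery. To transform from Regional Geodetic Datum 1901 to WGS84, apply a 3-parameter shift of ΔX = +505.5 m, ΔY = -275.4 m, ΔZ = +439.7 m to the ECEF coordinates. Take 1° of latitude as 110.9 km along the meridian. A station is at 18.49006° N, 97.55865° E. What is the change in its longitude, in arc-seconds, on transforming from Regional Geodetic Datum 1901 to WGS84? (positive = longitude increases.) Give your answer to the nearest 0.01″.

Δλ = -15.91″

sin φ = 0.317140, cos φ = 0.948379, sin λ = 0.991311, cos λ = -0.131541.
East component: ΔE = −sin λ·ΔX + cos λ·ΔY = −(0.991311)(505.5) + (-0.131541)(-275.4) = -464.88 m.
1° of latitude spans 110900 m; at latitude φ, 1° of longitude spans that × cos φ = 105175.2 m, so Δλ = -464.88 / 105175.2 × 3600 = -15.912″.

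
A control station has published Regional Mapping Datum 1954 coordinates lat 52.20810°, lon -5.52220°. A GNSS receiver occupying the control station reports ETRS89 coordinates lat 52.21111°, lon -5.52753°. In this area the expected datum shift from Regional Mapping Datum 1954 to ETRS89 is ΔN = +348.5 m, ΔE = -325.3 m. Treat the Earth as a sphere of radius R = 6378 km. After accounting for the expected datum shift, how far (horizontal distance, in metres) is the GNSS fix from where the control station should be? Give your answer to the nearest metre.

41 m

Observed coordinate differences: Δφ = +0.00301°, Δλ = -0.00533°.
Converting to metres (1° lat = 111317 m, cos φ = 0.612795): observed ΔN = 335.1 m, observed ΔE = -363.6 m.
Subtracting the expected shift leaves a residual of 335.1 − (348.5) = -13.4 m north and -363.6 − (-325.3) = -38.3 m east.
Residual distance = √((-13.4)² + (-38.3)²) = 40.6 m.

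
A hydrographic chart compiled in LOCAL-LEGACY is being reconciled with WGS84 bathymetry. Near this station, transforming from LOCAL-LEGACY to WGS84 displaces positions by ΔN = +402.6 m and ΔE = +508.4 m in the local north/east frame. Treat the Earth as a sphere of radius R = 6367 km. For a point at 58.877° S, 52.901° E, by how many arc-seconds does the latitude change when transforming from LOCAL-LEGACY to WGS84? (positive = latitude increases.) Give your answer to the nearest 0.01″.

On a sphere of radius R, 1 rad of latitude = R, so Δφ = ΔN / R = 402.6 / 6367000 = 6.3232e-05 rad = 13.043″.

Δφ = 13.04″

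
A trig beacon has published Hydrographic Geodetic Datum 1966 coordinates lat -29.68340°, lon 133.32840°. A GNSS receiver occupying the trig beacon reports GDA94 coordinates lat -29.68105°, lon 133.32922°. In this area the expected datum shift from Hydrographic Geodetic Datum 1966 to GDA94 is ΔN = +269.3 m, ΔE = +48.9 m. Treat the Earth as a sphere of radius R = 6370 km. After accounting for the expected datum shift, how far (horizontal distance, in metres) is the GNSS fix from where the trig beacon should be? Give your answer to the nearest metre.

31 m

Observed coordinate differences: Δφ = +0.00235°, Δλ = +0.00082°.
Converting to metres (1° lat = 111177 m, cos φ = 0.868775): observed ΔN = 261.3 m, observed ΔE = 79.2 m.
Subtracting the expected shift leaves a residual of 261.3 − (269.3) = -8.0 m north and 79.2 − (48.9) = 30.3 m east.
Residual distance = √((-8.0)² + 30.3²) = 31.3 m.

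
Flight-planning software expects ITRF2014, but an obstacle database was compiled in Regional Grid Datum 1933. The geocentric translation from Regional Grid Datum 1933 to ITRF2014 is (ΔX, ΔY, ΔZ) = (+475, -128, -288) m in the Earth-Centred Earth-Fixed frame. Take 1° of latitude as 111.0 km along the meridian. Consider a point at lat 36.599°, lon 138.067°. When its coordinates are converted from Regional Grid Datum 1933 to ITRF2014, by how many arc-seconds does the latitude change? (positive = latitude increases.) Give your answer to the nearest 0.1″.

Δφ = 1.0″

sin φ = 0.596211, cos φ = 0.802828, sin λ = 0.668261, cos λ = -0.743927.
North component: ΔN = −sin φ cos λ·ΔX − sin φ sin λ·ΔY + cos φ·ΔZ = −(0.596211)(-0.743927)(475) − (0.596211)(0.668261)(-128) + (0.802828)(-288) = 30.46 m.
1° of latitude spans 111000 m, so Δφ = 30.46 / 111000 × 3600 = 0.988″.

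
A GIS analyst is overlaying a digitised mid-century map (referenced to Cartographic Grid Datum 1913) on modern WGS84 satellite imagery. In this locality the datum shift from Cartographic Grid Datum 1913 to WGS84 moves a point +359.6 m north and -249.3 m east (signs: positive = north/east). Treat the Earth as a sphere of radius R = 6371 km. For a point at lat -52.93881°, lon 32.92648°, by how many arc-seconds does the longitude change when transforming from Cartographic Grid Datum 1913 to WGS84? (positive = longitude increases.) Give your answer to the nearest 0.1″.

At latitude -52.93881°, cos φ = 0.602668.
One radian of longitude at latitude φ spans R cos φ, so Δλ = ΔE / (R cos φ) = -249.3 / (6371000 × 0.602668) = -6.4929e-05 rad = -13.393″.

Δλ = -13.4″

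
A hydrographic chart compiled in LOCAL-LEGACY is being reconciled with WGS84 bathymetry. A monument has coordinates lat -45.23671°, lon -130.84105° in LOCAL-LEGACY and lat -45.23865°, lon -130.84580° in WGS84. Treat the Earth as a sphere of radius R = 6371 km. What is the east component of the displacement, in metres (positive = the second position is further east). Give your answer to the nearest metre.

Δφ = -45.23865° − -45.23671° = -0.00194°; Δλ = -130.84580° − -130.84105° = -0.00475°.
1° along a meridian = πR/180 = 111195 m.
ΔN = Δφ × 111195 = -215.7 m; ΔE = Δλ × 111195 × cos(-45.23671°) = -0.00475 × 111195 × 0.704179 = -371.9 m.

ΔE = -372 m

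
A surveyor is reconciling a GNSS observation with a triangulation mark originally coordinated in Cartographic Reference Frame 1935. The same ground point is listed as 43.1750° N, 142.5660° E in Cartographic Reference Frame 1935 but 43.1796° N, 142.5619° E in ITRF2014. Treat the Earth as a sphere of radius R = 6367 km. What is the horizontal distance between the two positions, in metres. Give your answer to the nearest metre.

Δφ = 43.1796° − 43.1750° = +0.0046°; Δλ = 142.5619° − 142.5660° = -0.0041°.
1° along a meridian = πR/180 = 111125 m.
ΔN = Δφ × 111125 = 511.2 m; ΔE = Δλ × 111125 × cos(43.1750°) = -0.0041 × 111125 × 0.729267 = -332.3 m.
Distance = √(ΔE² + ΔN²) = √((-332.3)² + 511.2²) = 609.7 m.

610 m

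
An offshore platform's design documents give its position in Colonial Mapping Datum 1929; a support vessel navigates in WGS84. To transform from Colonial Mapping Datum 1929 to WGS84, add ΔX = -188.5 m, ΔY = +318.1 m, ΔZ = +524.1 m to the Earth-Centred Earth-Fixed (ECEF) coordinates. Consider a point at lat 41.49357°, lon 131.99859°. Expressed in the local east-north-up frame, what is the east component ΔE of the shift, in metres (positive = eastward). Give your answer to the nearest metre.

At φ = 41.49357°, λ = 131.99859°: sin φ = 0.662536, cos φ = 0.749030, sin λ = 0.743161, cos λ = -0.669112.
ΔE = −sin λ·ΔX + cos λ·ΔY = −(0.743161)·(-188.5) + (-0.669112)·(318.1) = -72.76 m.

ΔE = -73 m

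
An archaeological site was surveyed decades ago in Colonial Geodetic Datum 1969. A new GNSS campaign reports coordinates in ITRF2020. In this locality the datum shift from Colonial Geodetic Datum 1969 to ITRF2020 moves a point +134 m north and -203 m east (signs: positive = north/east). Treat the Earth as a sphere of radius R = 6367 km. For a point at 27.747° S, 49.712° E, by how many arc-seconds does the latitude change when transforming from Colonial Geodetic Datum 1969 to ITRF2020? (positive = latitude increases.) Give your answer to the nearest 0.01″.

On a sphere of radius R, 1 rad of latitude = R, so Δφ = ΔN / R = 134.0 / 6367000 = 2.1046e-05 rad = 4.341″.

Δφ = 4.34″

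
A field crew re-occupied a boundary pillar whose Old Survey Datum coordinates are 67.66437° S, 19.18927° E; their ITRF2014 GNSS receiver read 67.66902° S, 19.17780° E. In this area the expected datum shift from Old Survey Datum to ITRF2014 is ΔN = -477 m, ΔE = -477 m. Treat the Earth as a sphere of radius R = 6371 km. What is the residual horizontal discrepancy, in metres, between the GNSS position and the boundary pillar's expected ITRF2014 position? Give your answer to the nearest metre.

41 m

Observed coordinate differences: Δφ = -0.00465°, Δλ = -0.01147°.
Converting to metres (1° lat = 111195 m, cos φ = 0.380031): observed ΔN = -517.1 m, observed ΔE = -484.7 m.
Subtracting the expected shift leaves a residual of -517.1 − (-477) = -40.1 m north and -484.7 − (-477) = -7.7 m east.
Residual distance = √((-40.1)² + (-7.7)²) = 40.8 m.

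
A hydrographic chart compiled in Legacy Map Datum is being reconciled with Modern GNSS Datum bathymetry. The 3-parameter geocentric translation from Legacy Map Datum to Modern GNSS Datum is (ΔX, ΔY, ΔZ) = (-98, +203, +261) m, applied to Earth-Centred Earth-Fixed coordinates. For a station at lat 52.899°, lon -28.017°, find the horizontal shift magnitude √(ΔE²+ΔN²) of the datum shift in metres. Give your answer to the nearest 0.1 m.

330.5 m

At φ = 52.899°, λ = -28.017°: sin φ = 0.797573, cos φ = 0.603222, sin λ = -0.469734, cos λ = 0.882808.
ΔE = −sin λ·ΔX + cos λ·ΔY = −(-0.469734)·(-98) + (0.882808)·(203) = 133.18 m.
ΔN = −sin φ cos λ·ΔX − sin φ sin λ·ΔY + cos φ·ΔZ = −(0.797573)(0.882808)(-98) − (0.797573)(-0.469734)(203) + (0.603222)(261) = 302.50 m.
Horizontal magnitude = √(ΔE² + ΔN²) = √(133.18² + 302.50²) = 330.51 m.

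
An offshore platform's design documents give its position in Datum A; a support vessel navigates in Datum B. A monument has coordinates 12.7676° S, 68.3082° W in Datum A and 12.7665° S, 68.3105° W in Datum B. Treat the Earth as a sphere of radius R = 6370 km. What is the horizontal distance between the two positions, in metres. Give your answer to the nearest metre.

278 m

Δφ = -12.7665° − -12.7676° = +0.0011°; Δλ = -68.3105° − -68.3082° = -0.0023°.
1° along a meridian = πR/180 = 111177 m.
ΔN = Δφ × 111177 = 122.3 m; ΔE = Δλ × 111177 × cos(-12.7676°) = -0.0023 × 111177 × 0.975274 = -249.4 m.
Distance = √(ΔE² + ΔN²) = √((-249.4)² + 122.3²) = 277.8 m.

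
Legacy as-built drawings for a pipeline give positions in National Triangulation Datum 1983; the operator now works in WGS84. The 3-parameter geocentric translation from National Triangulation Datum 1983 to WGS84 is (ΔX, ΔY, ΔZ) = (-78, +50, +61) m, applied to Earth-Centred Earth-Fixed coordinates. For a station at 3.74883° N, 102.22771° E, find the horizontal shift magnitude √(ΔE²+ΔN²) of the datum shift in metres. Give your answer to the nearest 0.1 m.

At φ = 3.74883°, λ = 102.22771°: sin φ = 0.065383, cos φ = 0.997860, sin λ = 0.977314, cos λ = -0.211797.
ΔE = −sin λ·ΔX + cos λ·ΔY = −(0.977314)·(-78) + (-0.211797)·(50) = 65.64 m.
ΔN = −sin φ cos λ·ΔX − sin φ sin λ·ΔY + cos φ·ΔZ = −(0.065383)(-0.211797)(-78) − (0.065383)(0.977314)(50) + (0.997860)(61) = 56.59 m.
Horizontal magnitude = √(ΔE² + ΔN²) = √(65.64² + 56.59²) = 86.67 m.

86.7 m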